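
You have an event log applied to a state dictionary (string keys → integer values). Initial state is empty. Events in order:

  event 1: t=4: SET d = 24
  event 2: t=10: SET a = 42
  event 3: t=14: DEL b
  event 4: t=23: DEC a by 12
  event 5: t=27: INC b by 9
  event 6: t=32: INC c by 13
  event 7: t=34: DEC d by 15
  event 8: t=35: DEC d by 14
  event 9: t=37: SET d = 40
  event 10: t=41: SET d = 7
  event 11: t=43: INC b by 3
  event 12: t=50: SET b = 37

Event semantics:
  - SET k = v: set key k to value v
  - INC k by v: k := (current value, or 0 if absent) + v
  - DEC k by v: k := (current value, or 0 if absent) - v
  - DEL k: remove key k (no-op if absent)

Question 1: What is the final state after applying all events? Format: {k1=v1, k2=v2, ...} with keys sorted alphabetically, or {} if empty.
Answer: {a=30, b=37, c=13, d=7}

Derivation:
  after event 1 (t=4: SET d = 24): {d=24}
  after event 2 (t=10: SET a = 42): {a=42, d=24}
  after event 3 (t=14: DEL b): {a=42, d=24}
  after event 4 (t=23: DEC a by 12): {a=30, d=24}
  after event 5 (t=27: INC b by 9): {a=30, b=9, d=24}
  after event 6 (t=32: INC c by 13): {a=30, b=9, c=13, d=24}
  after event 7 (t=34: DEC d by 15): {a=30, b=9, c=13, d=9}
  after event 8 (t=35: DEC d by 14): {a=30, b=9, c=13, d=-5}
  after event 9 (t=37: SET d = 40): {a=30, b=9, c=13, d=40}
  after event 10 (t=41: SET d = 7): {a=30, b=9, c=13, d=7}
  after event 11 (t=43: INC b by 3): {a=30, b=12, c=13, d=7}
  after event 12 (t=50: SET b = 37): {a=30, b=37, c=13, d=7}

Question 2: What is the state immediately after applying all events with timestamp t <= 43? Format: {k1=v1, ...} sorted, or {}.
Apply events with t <= 43 (11 events):
  after event 1 (t=4: SET d = 24): {d=24}
  after event 2 (t=10: SET a = 42): {a=42, d=24}
  after event 3 (t=14: DEL b): {a=42, d=24}
  after event 4 (t=23: DEC a by 12): {a=30, d=24}
  after event 5 (t=27: INC b by 9): {a=30, b=9, d=24}
  after event 6 (t=32: INC c by 13): {a=30, b=9, c=13, d=24}
  after event 7 (t=34: DEC d by 15): {a=30, b=9, c=13, d=9}
  after event 8 (t=35: DEC d by 14): {a=30, b=9, c=13, d=-5}
  after event 9 (t=37: SET d = 40): {a=30, b=9, c=13, d=40}
  after event 10 (t=41: SET d = 7): {a=30, b=9, c=13, d=7}
  after event 11 (t=43: INC b by 3): {a=30, b=12, c=13, d=7}

Answer: {a=30, b=12, c=13, d=7}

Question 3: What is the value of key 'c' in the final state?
Track key 'c' through all 12 events:
  event 1 (t=4: SET d = 24): c unchanged
  event 2 (t=10: SET a = 42): c unchanged
  event 3 (t=14: DEL b): c unchanged
  event 4 (t=23: DEC a by 12): c unchanged
  event 5 (t=27: INC b by 9): c unchanged
  event 6 (t=32: INC c by 13): c (absent) -> 13
  event 7 (t=34: DEC d by 15): c unchanged
  event 8 (t=35: DEC d by 14): c unchanged
  event 9 (t=37: SET d = 40): c unchanged
  event 10 (t=41: SET d = 7): c unchanged
  event 11 (t=43: INC b by 3): c unchanged
  event 12 (t=50: SET b = 37): c unchanged
Final: c = 13

Answer: 13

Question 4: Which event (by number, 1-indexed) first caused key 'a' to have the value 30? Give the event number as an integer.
Answer: 4

Derivation:
Looking for first event where a becomes 30:
  event 2: a = 42
  event 3: a = 42
  event 4: a 42 -> 30  <-- first match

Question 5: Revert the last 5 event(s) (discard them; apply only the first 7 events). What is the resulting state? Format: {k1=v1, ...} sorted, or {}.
Answer: {a=30, b=9, c=13, d=9}

Derivation:
Keep first 7 events (discard last 5):
  after event 1 (t=4: SET d = 24): {d=24}
  after event 2 (t=10: SET a = 42): {a=42, d=24}
  after event 3 (t=14: DEL b): {a=42, d=24}
  after event 4 (t=23: DEC a by 12): {a=30, d=24}
  after event 5 (t=27: INC b by 9): {a=30, b=9, d=24}
  after event 6 (t=32: INC c by 13): {a=30, b=9, c=13, d=24}
  after event 7 (t=34: DEC d by 15): {a=30, b=9, c=13, d=9}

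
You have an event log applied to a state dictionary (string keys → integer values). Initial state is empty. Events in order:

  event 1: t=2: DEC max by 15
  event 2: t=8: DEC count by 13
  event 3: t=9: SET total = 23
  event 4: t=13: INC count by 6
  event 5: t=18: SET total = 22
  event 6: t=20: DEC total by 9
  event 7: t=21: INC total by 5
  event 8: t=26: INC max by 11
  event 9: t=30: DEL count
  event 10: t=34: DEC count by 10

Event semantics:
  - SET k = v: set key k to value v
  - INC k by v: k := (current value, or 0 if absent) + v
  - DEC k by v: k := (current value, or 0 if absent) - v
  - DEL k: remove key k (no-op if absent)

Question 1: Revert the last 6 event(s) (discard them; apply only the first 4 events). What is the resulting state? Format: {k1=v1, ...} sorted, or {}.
Keep first 4 events (discard last 6):
  after event 1 (t=2: DEC max by 15): {max=-15}
  after event 2 (t=8: DEC count by 13): {count=-13, max=-15}
  after event 3 (t=9: SET total = 23): {count=-13, max=-15, total=23}
  after event 4 (t=13: INC count by 6): {count=-7, max=-15, total=23}

Answer: {count=-7, max=-15, total=23}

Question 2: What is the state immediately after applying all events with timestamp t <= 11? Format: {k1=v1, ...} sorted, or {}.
Apply events with t <= 11 (3 events):
  after event 1 (t=2: DEC max by 15): {max=-15}
  after event 2 (t=8: DEC count by 13): {count=-13, max=-15}
  after event 3 (t=9: SET total = 23): {count=-13, max=-15, total=23}

Answer: {count=-13, max=-15, total=23}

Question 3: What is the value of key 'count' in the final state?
Track key 'count' through all 10 events:
  event 1 (t=2: DEC max by 15): count unchanged
  event 2 (t=8: DEC count by 13): count (absent) -> -13
  event 3 (t=9: SET total = 23): count unchanged
  event 4 (t=13: INC count by 6): count -13 -> -7
  event 5 (t=18: SET total = 22): count unchanged
  event 6 (t=20: DEC total by 9): count unchanged
  event 7 (t=21: INC total by 5): count unchanged
  event 8 (t=26: INC max by 11): count unchanged
  event 9 (t=30: DEL count): count -7 -> (absent)
  event 10 (t=34: DEC count by 10): count (absent) -> -10
Final: count = -10

Answer: -10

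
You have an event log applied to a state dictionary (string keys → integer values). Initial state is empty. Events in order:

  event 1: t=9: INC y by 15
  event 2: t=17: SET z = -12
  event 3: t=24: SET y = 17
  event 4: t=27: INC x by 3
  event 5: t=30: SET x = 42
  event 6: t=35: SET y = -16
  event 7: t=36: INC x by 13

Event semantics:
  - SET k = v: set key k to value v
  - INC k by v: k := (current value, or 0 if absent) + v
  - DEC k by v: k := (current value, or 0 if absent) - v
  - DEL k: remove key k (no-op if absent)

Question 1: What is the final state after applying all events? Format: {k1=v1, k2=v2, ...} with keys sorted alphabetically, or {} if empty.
  after event 1 (t=9: INC y by 15): {y=15}
  after event 2 (t=17: SET z = -12): {y=15, z=-12}
  after event 3 (t=24: SET y = 17): {y=17, z=-12}
  after event 4 (t=27: INC x by 3): {x=3, y=17, z=-12}
  after event 5 (t=30: SET x = 42): {x=42, y=17, z=-12}
  after event 6 (t=35: SET y = -16): {x=42, y=-16, z=-12}
  after event 7 (t=36: INC x by 13): {x=55, y=-16, z=-12}

Answer: {x=55, y=-16, z=-12}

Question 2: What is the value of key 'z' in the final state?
Track key 'z' through all 7 events:
  event 1 (t=9: INC y by 15): z unchanged
  event 2 (t=17: SET z = -12): z (absent) -> -12
  event 3 (t=24: SET y = 17): z unchanged
  event 4 (t=27: INC x by 3): z unchanged
  event 5 (t=30: SET x = 42): z unchanged
  event 6 (t=35: SET y = -16): z unchanged
  event 7 (t=36: INC x by 13): z unchanged
Final: z = -12

Answer: -12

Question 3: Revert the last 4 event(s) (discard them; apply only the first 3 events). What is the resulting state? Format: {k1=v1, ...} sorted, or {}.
Answer: {y=17, z=-12}

Derivation:
Keep first 3 events (discard last 4):
  after event 1 (t=9: INC y by 15): {y=15}
  after event 2 (t=17: SET z = -12): {y=15, z=-12}
  after event 3 (t=24: SET y = 17): {y=17, z=-12}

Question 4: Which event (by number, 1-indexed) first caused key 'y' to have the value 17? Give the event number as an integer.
Answer: 3

Derivation:
Looking for first event where y becomes 17:
  event 1: y = 15
  event 2: y = 15
  event 3: y 15 -> 17  <-- first match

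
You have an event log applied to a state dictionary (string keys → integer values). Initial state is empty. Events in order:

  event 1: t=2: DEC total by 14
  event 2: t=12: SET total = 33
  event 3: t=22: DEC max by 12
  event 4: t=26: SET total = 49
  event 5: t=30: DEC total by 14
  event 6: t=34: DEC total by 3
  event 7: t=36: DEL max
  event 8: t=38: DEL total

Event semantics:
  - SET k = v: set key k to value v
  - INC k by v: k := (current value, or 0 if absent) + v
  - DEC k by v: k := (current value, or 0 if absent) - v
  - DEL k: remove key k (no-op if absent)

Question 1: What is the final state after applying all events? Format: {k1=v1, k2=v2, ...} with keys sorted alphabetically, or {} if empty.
  after event 1 (t=2: DEC total by 14): {total=-14}
  after event 2 (t=12: SET total = 33): {total=33}
  after event 3 (t=22: DEC max by 12): {max=-12, total=33}
  after event 4 (t=26: SET total = 49): {max=-12, total=49}
  after event 5 (t=30: DEC total by 14): {max=-12, total=35}
  after event 6 (t=34: DEC total by 3): {max=-12, total=32}
  after event 7 (t=36: DEL max): {total=32}
  after event 8 (t=38: DEL total): {}

Answer: {}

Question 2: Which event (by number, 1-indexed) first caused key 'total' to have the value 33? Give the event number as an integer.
Looking for first event where total becomes 33:
  event 1: total = -14
  event 2: total -14 -> 33  <-- first match

Answer: 2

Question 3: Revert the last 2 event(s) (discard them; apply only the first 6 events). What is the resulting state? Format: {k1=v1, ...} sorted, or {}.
Keep first 6 events (discard last 2):
  after event 1 (t=2: DEC total by 14): {total=-14}
  after event 2 (t=12: SET total = 33): {total=33}
  after event 3 (t=22: DEC max by 12): {max=-12, total=33}
  after event 4 (t=26: SET total = 49): {max=-12, total=49}
  after event 5 (t=30: DEC total by 14): {max=-12, total=35}
  after event 6 (t=34: DEC total by 3): {max=-12, total=32}

Answer: {max=-12, total=32}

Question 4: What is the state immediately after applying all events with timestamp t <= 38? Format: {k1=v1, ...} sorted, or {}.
Answer: {}

Derivation:
Apply events with t <= 38 (8 events):
  after event 1 (t=2: DEC total by 14): {total=-14}
  after event 2 (t=12: SET total = 33): {total=33}
  after event 3 (t=22: DEC max by 12): {max=-12, total=33}
  after event 4 (t=26: SET total = 49): {max=-12, total=49}
  after event 5 (t=30: DEC total by 14): {max=-12, total=35}
  after event 6 (t=34: DEC total by 3): {max=-12, total=32}
  after event 7 (t=36: DEL max): {total=32}
  after event 8 (t=38: DEL total): {}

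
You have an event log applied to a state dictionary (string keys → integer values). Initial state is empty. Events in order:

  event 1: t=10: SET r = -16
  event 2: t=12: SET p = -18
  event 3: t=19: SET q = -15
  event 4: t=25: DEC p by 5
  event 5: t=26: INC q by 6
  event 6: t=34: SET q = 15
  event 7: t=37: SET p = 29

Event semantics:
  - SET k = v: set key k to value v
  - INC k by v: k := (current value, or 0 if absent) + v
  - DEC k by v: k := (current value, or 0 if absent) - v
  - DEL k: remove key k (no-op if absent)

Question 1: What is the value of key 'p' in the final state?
Answer: 29

Derivation:
Track key 'p' through all 7 events:
  event 1 (t=10: SET r = -16): p unchanged
  event 2 (t=12: SET p = -18): p (absent) -> -18
  event 3 (t=19: SET q = -15): p unchanged
  event 4 (t=25: DEC p by 5): p -18 -> -23
  event 5 (t=26: INC q by 6): p unchanged
  event 6 (t=34: SET q = 15): p unchanged
  event 7 (t=37: SET p = 29): p -23 -> 29
Final: p = 29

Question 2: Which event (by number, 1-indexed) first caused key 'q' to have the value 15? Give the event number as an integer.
Looking for first event where q becomes 15:
  event 3: q = -15
  event 4: q = -15
  event 5: q = -9
  event 6: q -9 -> 15  <-- first match

Answer: 6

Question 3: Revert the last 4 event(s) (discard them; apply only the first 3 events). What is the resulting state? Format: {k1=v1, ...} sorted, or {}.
Keep first 3 events (discard last 4):
  after event 1 (t=10: SET r = -16): {r=-16}
  after event 2 (t=12: SET p = -18): {p=-18, r=-16}
  after event 3 (t=19: SET q = -15): {p=-18, q=-15, r=-16}

Answer: {p=-18, q=-15, r=-16}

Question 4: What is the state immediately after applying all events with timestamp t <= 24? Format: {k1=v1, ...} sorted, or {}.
Apply events with t <= 24 (3 events):
  after event 1 (t=10: SET r = -16): {r=-16}
  after event 2 (t=12: SET p = -18): {p=-18, r=-16}
  after event 3 (t=19: SET q = -15): {p=-18, q=-15, r=-16}

Answer: {p=-18, q=-15, r=-16}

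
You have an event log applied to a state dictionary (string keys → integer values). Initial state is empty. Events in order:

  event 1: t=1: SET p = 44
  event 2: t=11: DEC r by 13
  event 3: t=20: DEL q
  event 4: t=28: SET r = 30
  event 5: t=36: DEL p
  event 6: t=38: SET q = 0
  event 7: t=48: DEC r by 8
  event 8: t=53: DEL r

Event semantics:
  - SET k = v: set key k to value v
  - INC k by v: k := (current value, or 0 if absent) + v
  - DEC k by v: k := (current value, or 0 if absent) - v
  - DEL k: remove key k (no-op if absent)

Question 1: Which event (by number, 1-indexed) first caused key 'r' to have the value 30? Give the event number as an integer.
Answer: 4

Derivation:
Looking for first event where r becomes 30:
  event 2: r = -13
  event 3: r = -13
  event 4: r -13 -> 30  <-- first match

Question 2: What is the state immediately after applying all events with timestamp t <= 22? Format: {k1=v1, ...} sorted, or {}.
Answer: {p=44, r=-13}

Derivation:
Apply events with t <= 22 (3 events):
  after event 1 (t=1: SET p = 44): {p=44}
  after event 2 (t=11: DEC r by 13): {p=44, r=-13}
  after event 3 (t=20: DEL q): {p=44, r=-13}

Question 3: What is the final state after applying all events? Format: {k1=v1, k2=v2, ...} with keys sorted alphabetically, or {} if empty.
Answer: {q=0}

Derivation:
  after event 1 (t=1: SET p = 44): {p=44}
  after event 2 (t=11: DEC r by 13): {p=44, r=-13}
  after event 3 (t=20: DEL q): {p=44, r=-13}
  after event 4 (t=28: SET r = 30): {p=44, r=30}
  after event 5 (t=36: DEL p): {r=30}
  after event 6 (t=38: SET q = 0): {q=0, r=30}
  after event 7 (t=48: DEC r by 8): {q=0, r=22}
  after event 8 (t=53: DEL r): {q=0}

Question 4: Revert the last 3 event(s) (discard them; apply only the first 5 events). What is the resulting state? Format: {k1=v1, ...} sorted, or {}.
Answer: {r=30}

Derivation:
Keep first 5 events (discard last 3):
  after event 1 (t=1: SET p = 44): {p=44}
  after event 2 (t=11: DEC r by 13): {p=44, r=-13}
  after event 3 (t=20: DEL q): {p=44, r=-13}
  after event 4 (t=28: SET r = 30): {p=44, r=30}
  after event 5 (t=36: DEL p): {r=30}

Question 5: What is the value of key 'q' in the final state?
Answer: 0

Derivation:
Track key 'q' through all 8 events:
  event 1 (t=1: SET p = 44): q unchanged
  event 2 (t=11: DEC r by 13): q unchanged
  event 3 (t=20: DEL q): q (absent) -> (absent)
  event 4 (t=28: SET r = 30): q unchanged
  event 5 (t=36: DEL p): q unchanged
  event 6 (t=38: SET q = 0): q (absent) -> 0
  event 7 (t=48: DEC r by 8): q unchanged
  event 8 (t=53: DEL r): q unchanged
Final: q = 0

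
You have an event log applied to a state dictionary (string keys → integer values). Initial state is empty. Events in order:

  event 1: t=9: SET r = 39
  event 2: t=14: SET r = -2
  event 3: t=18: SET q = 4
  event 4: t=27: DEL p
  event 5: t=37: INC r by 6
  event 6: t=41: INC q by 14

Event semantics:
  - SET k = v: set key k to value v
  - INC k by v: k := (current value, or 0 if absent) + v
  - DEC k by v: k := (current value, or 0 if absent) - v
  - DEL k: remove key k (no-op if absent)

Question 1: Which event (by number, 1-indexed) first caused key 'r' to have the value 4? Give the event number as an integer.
Answer: 5

Derivation:
Looking for first event where r becomes 4:
  event 1: r = 39
  event 2: r = -2
  event 3: r = -2
  event 4: r = -2
  event 5: r -2 -> 4  <-- first match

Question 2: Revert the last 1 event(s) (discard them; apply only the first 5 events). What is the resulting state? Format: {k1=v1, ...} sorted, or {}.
Answer: {q=4, r=4}

Derivation:
Keep first 5 events (discard last 1):
  after event 1 (t=9: SET r = 39): {r=39}
  after event 2 (t=14: SET r = -2): {r=-2}
  after event 3 (t=18: SET q = 4): {q=4, r=-2}
  after event 4 (t=27: DEL p): {q=4, r=-2}
  after event 5 (t=37: INC r by 6): {q=4, r=4}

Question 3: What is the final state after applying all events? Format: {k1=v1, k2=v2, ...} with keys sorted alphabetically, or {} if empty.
Answer: {q=18, r=4}

Derivation:
  after event 1 (t=9: SET r = 39): {r=39}
  after event 2 (t=14: SET r = -2): {r=-2}
  after event 3 (t=18: SET q = 4): {q=4, r=-2}
  after event 4 (t=27: DEL p): {q=4, r=-2}
  after event 5 (t=37: INC r by 6): {q=4, r=4}
  after event 6 (t=41: INC q by 14): {q=18, r=4}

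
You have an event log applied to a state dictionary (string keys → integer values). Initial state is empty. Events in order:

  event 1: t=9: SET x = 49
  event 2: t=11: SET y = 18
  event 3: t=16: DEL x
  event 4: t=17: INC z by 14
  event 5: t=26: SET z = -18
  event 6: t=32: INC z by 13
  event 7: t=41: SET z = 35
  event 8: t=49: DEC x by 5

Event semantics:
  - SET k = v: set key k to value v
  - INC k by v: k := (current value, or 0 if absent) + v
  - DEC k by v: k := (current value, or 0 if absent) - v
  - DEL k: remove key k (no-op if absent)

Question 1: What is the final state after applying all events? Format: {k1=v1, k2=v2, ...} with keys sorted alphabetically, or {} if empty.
Answer: {x=-5, y=18, z=35}

Derivation:
  after event 1 (t=9: SET x = 49): {x=49}
  after event 2 (t=11: SET y = 18): {x=49, y=18}
  after event 3 (t=16: DEL x): {y=18}
  after event 4 (t=17: INC z by 14): {y=18, z=14}
  after event 5 (t=26: SET z = -18): {y=18, z=-18}
  after event 6 (t=32: INC z by 13): {y=18, z=-5}
  after event 7 (t=41: SET z = 35): {y=18, z=35}
  after event 8 (t=49: DEC x by 5): {x=-5, y=18, z=35}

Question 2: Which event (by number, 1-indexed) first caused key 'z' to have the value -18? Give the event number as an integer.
Looking for first event where z becomes -18:
  event 4: z = 14
  event 5: z 14 -> -18  <-- first match

Answer: 5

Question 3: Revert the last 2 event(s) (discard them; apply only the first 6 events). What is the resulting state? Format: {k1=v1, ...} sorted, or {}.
Answer: {y=18, z=-5}

Derivation:
Keep first 6 events (discard last 2):
  after event 1 (t=9: SET x = 49): {x=49}
  after event 2 (t=11: SET y = 18): {x=49, y=18}
  after event 3 (t=16: DEL x): {y=18}
  after event 4 (t=17: INC z by 14): {y=18, z=14}
  after event 5 (t=26: SET z = -18): {y=18, z=-18}
  after event 6 (t=32: INC z by 13): {y=18, z=-5}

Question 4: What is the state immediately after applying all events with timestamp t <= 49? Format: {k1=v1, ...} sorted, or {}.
Answer: {x=-5, y=18, z=35}

Derivation:
Apply events with t <= 49 (8 events):
  after event 1 (t=9: SET x = 49): {x=49}
  after event 2 (t=11: SET y = 18): {x=49, y=18}
  after event 3 (t=16: DEL x): {y=18}
  after event 4 (t=17: INC z by 14): {y=18, z=14}
  after event 5 (t=26: SET z = -18): {y=18, z=-18}
  after event 6 (t=32: INC z by 13): {y=18, z=-5}
  after event 7 (t=41: SET z = 35): {y=18, z=35}
  after event 8 (t=49: DEC x by 5): {x=-5, y=18, z=35}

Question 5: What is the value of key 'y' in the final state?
Answer: 18

Derivation:
Track key 'y' through all 8 events:
  event 1 (t=9: SET x = 49): y unchanged
  event 2 (t=11: SET y = 18): y (absent) -> 18
  event 3 (t=16: DEL x): y unchanged
  event 4 (t=17: INC z by 14): y unchanged
  event 5 (t=26: SET z = -18): y unchanged
  event 6 (t=32: INC z by 13): y unchanged
  event 7 (t=41: SET z = 35): y unchanged
  event 8 (t=49: DEC x by 5): y unchanged
Final: y = 18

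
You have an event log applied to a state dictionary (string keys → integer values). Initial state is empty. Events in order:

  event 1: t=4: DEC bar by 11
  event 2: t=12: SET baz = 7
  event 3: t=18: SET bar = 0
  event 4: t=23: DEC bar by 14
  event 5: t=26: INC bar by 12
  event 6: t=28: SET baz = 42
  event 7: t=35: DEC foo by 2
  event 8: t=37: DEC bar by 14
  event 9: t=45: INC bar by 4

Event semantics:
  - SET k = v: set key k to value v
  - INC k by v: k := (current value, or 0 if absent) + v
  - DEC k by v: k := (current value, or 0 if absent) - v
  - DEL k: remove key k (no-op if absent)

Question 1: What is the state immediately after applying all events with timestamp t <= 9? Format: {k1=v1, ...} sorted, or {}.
Apply events with t <= 9 (1 events):
  after event 1 (t=4: DEC bar by 11): {bar=-11}

Answer: {bar=-11}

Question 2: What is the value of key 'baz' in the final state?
Answer: 42

Derivation:
Track key 'baz' through all 9 events:
  event 1 (t=4: DEC bar by 11): baz unchanged
  event 2 (t=12: SET baz = 7): baz (absent) -> 7
  event 3 (t=18: SET bar = 0): baz unchanged
  event 4 (t=23: DEC bar by 14): baz unchanged
  event 5 (t=26: INC bar by 12): baz unchanged
  event 6 (t=28: SET baz = 42): baz 7 -> 42
  event 7 (t=35: DEC foo by 2): baz unchanged
  event 8 (t=37: DEC bar by 14): baz unchanged
  event 9 (t=45: INC bar by 4): baz unchanged
Final: baz = 42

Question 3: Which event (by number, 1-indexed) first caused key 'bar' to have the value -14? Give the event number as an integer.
Answer: 4

Derivation:
Looking for first event where bar becomes -14:
  event 1: bar = -11
  event 2: bar = -11
  event 3: bar = 0
  event 4: bar 0 -> -14  <-- first match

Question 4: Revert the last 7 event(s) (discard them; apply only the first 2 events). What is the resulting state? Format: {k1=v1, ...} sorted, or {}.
Answer: {bar=-11, baz=7}

Derivation:
Keep first 2 events (discard last 7):
  after event 1 (t=4: DEC bar by 11): {bar=-11}
  after event 2 (t=12: SET baz = 7): {bar=-11, baz=7}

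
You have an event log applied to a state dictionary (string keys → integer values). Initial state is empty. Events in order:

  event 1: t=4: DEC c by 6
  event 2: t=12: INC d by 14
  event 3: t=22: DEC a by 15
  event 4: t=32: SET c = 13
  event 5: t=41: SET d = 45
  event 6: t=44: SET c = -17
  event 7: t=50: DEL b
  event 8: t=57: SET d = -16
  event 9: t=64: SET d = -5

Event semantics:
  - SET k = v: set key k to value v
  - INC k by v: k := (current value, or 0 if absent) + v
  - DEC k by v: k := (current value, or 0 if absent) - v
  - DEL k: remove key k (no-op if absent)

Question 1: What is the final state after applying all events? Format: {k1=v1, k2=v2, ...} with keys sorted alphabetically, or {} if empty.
Answer: {a=-15, c=-17, d=-5}

Derivation:
  after event 1 (t=4: DEC c by 6): {c=-6}
  after event 2 (t=12: INC d by 14): {c=-6, d=14}
  after event 3 (t=22: DEC a by 15): {a=-15, c=-6, d=14}
  after event 4 (t=32: SET c = 13): {a=-15, c=13, d=14}
  after event 5 (t=41: SET d = 45): {a=-15, c=13, d=45}
  after event 6 (t=44: SET c = -17): {a=-15, c=-17, d=45}
  after event 7 (t=50: DEL b): {a=-15, c=-17, d=45}
  after event 8 (t=57: SET d = -16): {a=-15, c=-17, d=-16}
  after event 9 (t=64: SET d = -5): {a=-15, c=-17, d=-5}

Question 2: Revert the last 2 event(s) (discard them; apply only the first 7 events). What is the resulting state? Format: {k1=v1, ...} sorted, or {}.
Keep first 7 events (discard last 2):
  after event 1 (t=4: DEC c by 6): {c=-6}
  after event 2 (t=12: INC d by 14): {c=-6, d=14}
  after event 3 (t=22: DEC a by 15): {a=-15, c=-6, d=14}
  after event 4 (t=32: SET c = 13): {a=-15, c=13, d=14}
  after event 5 (t=41: SET d = 45): {a=-15, c=13, d=45}
  after event 6 (t=44: SET c = -17): {a=-15, c=-17, d=45}
  after event 7 (t=50: DEL b): {a=-15, c=-17, d=45}

Answer: {a=-15, c=-17, d=45}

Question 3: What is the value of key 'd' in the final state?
Track key 'd' through all 9 events:
  event 1 (t=4: DEC c by 6): d unchanged
  event 2 (t=12: INC d by 14): d (absent) -> 14
  event 3 (t=22: DEC a by 15): d unchanged
  event 4 (t=32: SET c = 13): d unchanged
  event 5 (t=41: SET d = 45): d 14 -> 45
  event 6 (t=44: SET c = -17): d unchanged
  event 7 (t=50: DEL b): d unchanged
  event 8 (t=57: SET d = -16): d 45 -> -16
  event 9 (t=64: SET d = -5): d -16 -> -5
Final: d = -5

Answer: -5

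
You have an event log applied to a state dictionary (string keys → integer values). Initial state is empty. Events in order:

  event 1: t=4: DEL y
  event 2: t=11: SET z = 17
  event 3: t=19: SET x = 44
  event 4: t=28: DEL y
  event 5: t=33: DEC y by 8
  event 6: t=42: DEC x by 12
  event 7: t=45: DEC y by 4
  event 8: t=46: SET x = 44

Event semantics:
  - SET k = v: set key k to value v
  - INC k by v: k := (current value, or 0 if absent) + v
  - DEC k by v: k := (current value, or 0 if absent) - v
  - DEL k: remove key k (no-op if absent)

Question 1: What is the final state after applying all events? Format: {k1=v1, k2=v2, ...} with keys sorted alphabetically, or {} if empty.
Answer: {x=44, y=-12, z=17}

Derivation:
  after event 1 (t=4: DEL y): {}
  after event 2 (t=11: SET z = 17): {z=17}
  after event 3 (t=19: SET x = 44): {x=44, z=17}
  after event 4 (t=28: DEL y): {x=44, z=17}
  after event 5 (t=33: DEC y by 8): {x=44, y=-8, z=17}
  after event 6 (t=42: DEC x by 12): {x=32, y=-8, z=17}
  after event 7 (t=45: DEC y by 4): {x=32, y=-12, z=17}
  after event 8 (t=46: SET x = 44): {x=44, y=-12, z=17}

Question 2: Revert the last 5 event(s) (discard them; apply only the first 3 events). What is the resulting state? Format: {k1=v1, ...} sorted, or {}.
Answer: {x=44, z=17}

Derivation:
Keep first 3 events (discard last 5):
  after event 1 (t=4: DEL y): {}
  after event 2 (t=11: SET z = 17): {z=17}
  after event 3 (t=19: SET x = 44): {x=44, z=17}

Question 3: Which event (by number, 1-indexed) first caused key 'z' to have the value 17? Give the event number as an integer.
Answer: 2

Derivation:
Looking for first event where z becomes 17:
  event 2: z (absent) -> 17  <-- first match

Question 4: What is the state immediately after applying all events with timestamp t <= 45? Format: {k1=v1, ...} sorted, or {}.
Answer: {x=32, y=-12, z=17}

Derivation:
Apply events with t <= 45 (7 events):
  after event 1 (t=4: DEL y): {}
  after event 2 (t=11: SET z = 17): {z=17}
  after event 3 (t=19: SET x = 44): {x=44, z=17}
  after event 4 (t=28: DEL y): {x=44, z=17}
  after event 5 (t=33: DEC y by 8): {x=44, y=-8, z=17}
  after event 6 (t=42: DEC x by 12): {x=32, y=-8, z=17}
  after event 7 (t=45: DEC y by 4): {x=32, y=-12, z=17}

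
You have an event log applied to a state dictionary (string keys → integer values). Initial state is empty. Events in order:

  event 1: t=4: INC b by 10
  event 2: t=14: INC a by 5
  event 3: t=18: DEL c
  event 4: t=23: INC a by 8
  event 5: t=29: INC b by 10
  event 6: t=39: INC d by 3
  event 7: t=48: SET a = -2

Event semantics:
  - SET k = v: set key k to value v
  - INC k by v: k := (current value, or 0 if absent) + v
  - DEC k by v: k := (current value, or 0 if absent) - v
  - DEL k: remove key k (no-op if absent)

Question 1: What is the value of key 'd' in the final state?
Answer: 3

Derivation:
Track key 'd' through all 7 events:
  event 1 (t=4: INC b by 10): d unchanged
  event 2 (t=14: INC a by 5): d unchanged
  event 3 (t=18: DEL c): d unchanged
  event 4 (t=23: INC a by 8): d unchanged
  event 5 (t=29: INC b by 10): d unchanged
  event 6 (t=39: INC d by 3): d (absent) -> 3
  event 7 (t=48: SET a = -2): d unchanged
Final: d = 3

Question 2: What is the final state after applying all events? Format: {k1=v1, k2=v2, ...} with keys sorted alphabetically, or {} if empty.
Answer: {a=-2, b=20, d=3}

Derivation:
  after event 1 (t=4: INC b by 10): {b=10}
  after event 2 (t=14: INC a by 5): {a=5, b=10}
  after event 3 (t=18: DEL c): {a=5, b=10}
  after event 4 (t=23: INC a by 8): {a=13, b=10}
  after event 5 (t=29: INC b by 10): {a=13, b=20}
  after event 6 (t=39: INC d by 3): {a=13, b=20, d=3}
  after event 7 (t=48: SET a = -2): {a=-2, b=20, d=3}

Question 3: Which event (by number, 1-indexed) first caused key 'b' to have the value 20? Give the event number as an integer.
Looking for first event where b becomes 20:
  event 1: b = 10
  event 2: b = 10
  event 3: b = 10
  event 4: b = 10
  event 5: b 10 -> 20  <-- first match

Answer: 5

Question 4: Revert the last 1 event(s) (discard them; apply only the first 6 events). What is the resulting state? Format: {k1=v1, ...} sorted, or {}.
Keep first 6 events (discard last 1):
  after event 1 (t=4: INC b by 10): {b=10}
  after event 2 (t=14: INC a by 5): {a=5, b=10}
  after event 3 (t=18: DEL c): {a=5, b=10}
  after event 4 (t=23: INC a by 8): {a=13, b=10}
  after event 5 (t=29: INC b by 10): {a=13, b=20}
  after event 6 (t=39: INC d by 3): {a=13, b=20, d=3}

Answer: {a=13, b=20, d=3}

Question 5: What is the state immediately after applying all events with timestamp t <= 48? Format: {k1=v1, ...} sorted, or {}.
Apply events with t <= 48 (7 events):
  after event 1 (t=4: INC b by 10): {b=10}
  after event 2 (t=14: INC a by 5): {a=5, b=10}
  after event 3 (t=18: DEL c): {a=5, b=10}
  after event 4 (t=23: INC a by 8): {a=13, b=10}
  after event 5 (t=29: INC b by 10): {a=13, b=20}
  after event 6 (t=39: INC d by 3): {a=13, b=20, d=3}
  after event 7 (t=48: SET a = -2): {a=-2, b=20, d=3}

Answer: {a=-2, b=20, d=3}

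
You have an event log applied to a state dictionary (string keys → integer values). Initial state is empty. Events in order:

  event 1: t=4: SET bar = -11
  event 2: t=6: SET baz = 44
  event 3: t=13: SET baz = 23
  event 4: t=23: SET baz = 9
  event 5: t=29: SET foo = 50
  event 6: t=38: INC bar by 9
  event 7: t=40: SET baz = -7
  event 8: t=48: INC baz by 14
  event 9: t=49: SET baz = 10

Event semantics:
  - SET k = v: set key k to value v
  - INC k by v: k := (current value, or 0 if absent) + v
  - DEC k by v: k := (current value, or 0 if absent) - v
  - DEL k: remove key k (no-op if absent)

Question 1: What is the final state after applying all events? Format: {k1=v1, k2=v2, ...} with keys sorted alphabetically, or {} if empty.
Answer: {bar=-2, baz=10, foo=50}

Derivation:
  after event 1 (t=4: SET bar = -11): {bar=-11}
  after event 2 (t=6: SET baz = 44): {bar=-11, baz=44}
  after event 3 (t=13: SET baz = 23): {bar=-11, baz=23}
  after event 4 (t=23: SET baz = 9): {bar=-11, baz=9}
  after event 5 (t=29: SET foo = 50): {bar=-11, baz=9, foo=50}
  after event 6 (t=38: INC bar by 9): {bar=-2, baz=9, foo=50}
  after event 7 (t=40: SET baz = -7): {bar=-2, baz=-7, foo=50}
  after event 8 (t=48: INC baz by 14): {bar=-2, baz=7, foo=50}
  after event 9 (t=49: SET baz = 10): {bar=-2, baz=10, foo=50}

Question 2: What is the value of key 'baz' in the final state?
Track key 'baz' through all 9 events:
  event 1 (t=4: SET bar = -11): baz unchanged
  event 2 (t=6: SET baz = 44): baz (absent) -> 44
  event 3 (t=13: SET baz = 23): baz 44 -> 23
  event 4 (t=23: SET baz = 9): baz 23 -> 9
  event 5 (t=29: SET foo = 50): baz unchanged
  event 6 (t=38: INC bar by 9): baz unchanged
  event 7 (t=40: SET baz = -7): baz 9 -> -7
  event 8 (t=48: INC baz by 14): baz -7 -> 7
  event 9 (t=49: SET baz = 10): baz 7 -> 10
Final: baz = 10

Answer: 10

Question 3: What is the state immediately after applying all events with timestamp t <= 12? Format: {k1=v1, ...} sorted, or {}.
Apply events with t <= 12 (2 events):
  after event 1 (t=4: SET bar = -11): {bar=-11}
  after event 2 (t=6: SET baz = 44): {bar=-11, baz=44}

Answer: {bar=-11, baz=44}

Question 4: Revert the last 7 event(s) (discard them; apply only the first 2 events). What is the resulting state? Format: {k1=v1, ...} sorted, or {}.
Keep first 2 events (discard last 7):
  after event 1 (t=4: SET bar = -11): {bar=-11}
  after event 2 (t=6: SET baz = 44): {bar=-11, baz=44}

Answer: {bar=-11, baz=44}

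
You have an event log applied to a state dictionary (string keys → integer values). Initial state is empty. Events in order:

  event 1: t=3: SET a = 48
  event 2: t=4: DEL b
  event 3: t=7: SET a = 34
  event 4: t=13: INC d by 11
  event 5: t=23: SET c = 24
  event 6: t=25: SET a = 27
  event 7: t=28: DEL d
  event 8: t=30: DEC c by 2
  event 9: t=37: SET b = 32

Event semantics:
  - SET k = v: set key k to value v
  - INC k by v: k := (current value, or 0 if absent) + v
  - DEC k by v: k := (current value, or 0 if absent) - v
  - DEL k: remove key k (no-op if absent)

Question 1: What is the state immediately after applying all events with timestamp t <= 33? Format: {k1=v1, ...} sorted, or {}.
Answer: {a=27, c=22}

Derivation:
Apply events with t <= 33 (8 events):
  after event 1 (t=3: SET a = 48): {a=48}
  after event 2 (t=4: DEL b): {a=48}
  after event 3 (t=7: SET a = 34): {a=34}
  after event 4 (t=13: INC d by 11): {a=34, d=11}
  after event 5 (t=23: SET c = 24): {a=34, c=24, d=11}
  after event 6 (t=25: SET a = 27): {a=27, c=24, d=11}
  after event 7 (t=28: DEL d): {a=27, c=24}
  after event 8 (t=30: DEC c by 2): {a=27, c=22}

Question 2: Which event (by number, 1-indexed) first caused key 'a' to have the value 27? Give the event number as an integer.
Answer: 6

Derivation:
Looking for first event where a becomes 27:
  event 1: a = 48
  event 2: a = 48
  event 3: a = 34
  event 4: a = 34
  event 5: a = 34
  event 6: a 34 -> 27  <-- first match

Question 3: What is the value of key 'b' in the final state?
Track key 'b' through all 9 events:
  event 1 (t=3: SET a = 48): b unchanged
  event 2 (t=4: DEL b): b (absent) -> (absent)
  event 3 (t=7: SET a = 34): b unchanged
  event 4 (t=13: INC d by 11): b unchanged
  event 5 (t=23: SET c = 24): b unchanged
  event 6 (t=25: SET a = 27): b unchanged
  event 7 (t=28: DEL d): b unchanged
  event 8 (t=30: DEC c by 2): b unchanged
  event 9 (t=37: SET b = 32): b (absent) -> 32
Final: b = 32

Answer: 32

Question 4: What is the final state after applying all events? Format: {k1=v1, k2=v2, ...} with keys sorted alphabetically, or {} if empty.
  after event 1 (t=3: SET a = 48): {a=48}
  after event 2 (t=4: DEL b): {a=48}
  after event 3 (t=7: SET a = 34): {a=34}
  after event 4 (t=13: INC d by 11): {a=34, d=11}
  after event 5 (t=23: SET c = 24): {a=34, c=24, d=11}
  after event 6 (t=25: SET a = 27): {a=27, c=24, d=11}
  after event 7 (t=28: DEL d): {a=27, c=24}
  after event 8 (t=30: DEC c by 2): {a=27, c=22}
  after event 9 (t=37: SET b = 32): {a=27, b=32, c=22}

Answer: {a=27, b=32, c=22}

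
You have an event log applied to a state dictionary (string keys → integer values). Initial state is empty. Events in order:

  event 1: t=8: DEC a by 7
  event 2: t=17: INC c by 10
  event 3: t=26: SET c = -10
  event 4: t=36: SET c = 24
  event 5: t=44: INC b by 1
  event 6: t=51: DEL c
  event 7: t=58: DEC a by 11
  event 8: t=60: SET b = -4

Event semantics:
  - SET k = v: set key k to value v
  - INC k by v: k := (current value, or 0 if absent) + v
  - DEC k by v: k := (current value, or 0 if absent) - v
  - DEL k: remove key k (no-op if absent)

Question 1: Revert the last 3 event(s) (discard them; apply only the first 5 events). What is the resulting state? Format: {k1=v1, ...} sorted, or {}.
Keep first 5 events (discard last 3):
  after event 1 (t=8: DEC a by 7): {a=-7}
  after event 2 (t=17: INC c by 10): {a=-7, c=10}
  after event 3 (t=26: SET c = -10): {a=-7, c=-10}
  after event 4 (t=36: SET c = 24): {a=-7, c=24}
  after event 5 (t=44: INC b by 1): {a=-7, b=1, c=24}

Answer: {a=-7, b=1, c=24}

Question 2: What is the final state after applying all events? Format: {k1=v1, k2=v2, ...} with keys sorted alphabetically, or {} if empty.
  after event 1 (t=8: DEC a by 7): {a=-7}
  after event 2 (t=17: INC c by 10): {a=-7, c=10}
  after event 3 (t=26: SET c = -10): {a=-7, c=-10}
  after event 4 (t=36: SET c = 24): {a=-7, c=24}
  after event 5 (t=44: INC b by 1): {a=-7, b=1, c=24}
  after event 6 (t=51: DEL c): {a=-7, b=1}
  after event 7 (t=58: DEC a by 11): {a=-18, b=1}
  after event 8 (t=60: SET b = -4): {a=-18, b=-4}

Answer: {a=-18, b=-4}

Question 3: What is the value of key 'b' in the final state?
Track key 'b' through all 8 events:
  event 1 (t=8: DEC a by 7): b unchanged
  event 2 (t=17: INC c by 10): b unchanged
  event 3 (t=26: SET c = -10): b unchanged
  event 4 (t=36: SET c = 24): b unchanged
  event 5 (t=44: INC b by 1): b (absent) -> 1
  event 6 (t=51: DEL c): b unchanged
  event 7 (t=58: DEC a by 11): b unchanged
  event 8 (t=60: SET b = -4): b 1 -> -4
Final: b = -4

Answer: -4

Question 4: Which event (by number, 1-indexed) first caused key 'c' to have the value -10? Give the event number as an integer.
Answer: 3

Derivation:
Looking for first event where c becomes -10:
  event 2: c = 10
  event 3: c 10 -> -10  <-- first match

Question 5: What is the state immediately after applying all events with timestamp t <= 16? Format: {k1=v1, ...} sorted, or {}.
Apply events with t <= 16 (1 events):
  after event 1 (t=8: DEC a by 7): {a=-7}

Answer: {a=-7}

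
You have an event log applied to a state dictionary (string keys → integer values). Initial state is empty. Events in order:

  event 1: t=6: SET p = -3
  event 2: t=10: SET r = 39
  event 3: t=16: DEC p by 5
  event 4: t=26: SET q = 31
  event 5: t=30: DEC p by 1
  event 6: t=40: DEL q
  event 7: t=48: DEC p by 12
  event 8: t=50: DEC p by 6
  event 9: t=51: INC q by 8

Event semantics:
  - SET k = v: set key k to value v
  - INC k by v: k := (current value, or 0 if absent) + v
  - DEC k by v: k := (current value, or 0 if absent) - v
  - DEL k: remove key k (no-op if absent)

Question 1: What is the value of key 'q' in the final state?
Answer: 8

Derivation:
Track key 'q' through all 9 events:
  event 1 (t=6: SET p = -3): q unchanged
  event 2 (t=10: SET r = 39): q unchanged
  event 3 (t=16: DEC p by 5): q unchanged
  event 4 (t=26: SET q = 31): q (absent) -> 31
  event 5 (t=30: DEC p by 1): q unchanged
  event 6 (t=40: DEL q): q 31 -> (absent)
  event 7 (t=48: DEC p by 12): q unchanged
  event 8 (t=50: DEC p by 6): q unchanged
  event 9 (t=51: INC q by 8): q (absent) -> 8
Final: q = 8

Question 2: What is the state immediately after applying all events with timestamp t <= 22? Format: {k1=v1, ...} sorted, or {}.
Apply events with t <= 22 (3 events):
  after event 1 (t=6: SET p = -3): {p=-3}
  after event 2 (t=10: SET r = 39): {p=-3, r=39}
  after event 3 (t=16: DEC p by 5): {p=-8, r=39}

Answer: {p=-8, r=39}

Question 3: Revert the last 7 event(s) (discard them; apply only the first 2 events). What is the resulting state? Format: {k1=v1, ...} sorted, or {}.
Answer: {p=-3, r=39}

Derivation:
Keep first 2 events (discard last 7):
  after event 1 (t=6: SET p = -3): {p=-3}
  after event 2 (t=10: SET r = 39): {p=-3, r=39}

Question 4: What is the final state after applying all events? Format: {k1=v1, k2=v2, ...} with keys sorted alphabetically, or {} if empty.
  after event 1 (t=6: SET p = -3): {p=-3}
  after event 2 (t=10: SET r = 39): {p=-3, r=39}
  after event 3 (t=16: DEC p by 5): {p=-8, r=39}
  after event 4 (t=26: SET q = 31): {p=-8, q=31, r=39}
  after event 5 (t=30: DEC p by 1): {p=-9, q=31, r=39}
  after event 6 (t=40: DEL q): {p=-9, r=39}
  after event 7 (t=48: DEC p by 12): {p=-21, r=39}
  after event 8 (t=50: DEC p by 6): {p=-27, r=39}
  after event 9 (t=51: INC q by 8): {p=-27, q=8, r=39}

Answer: {p=-27, q=8, r=39}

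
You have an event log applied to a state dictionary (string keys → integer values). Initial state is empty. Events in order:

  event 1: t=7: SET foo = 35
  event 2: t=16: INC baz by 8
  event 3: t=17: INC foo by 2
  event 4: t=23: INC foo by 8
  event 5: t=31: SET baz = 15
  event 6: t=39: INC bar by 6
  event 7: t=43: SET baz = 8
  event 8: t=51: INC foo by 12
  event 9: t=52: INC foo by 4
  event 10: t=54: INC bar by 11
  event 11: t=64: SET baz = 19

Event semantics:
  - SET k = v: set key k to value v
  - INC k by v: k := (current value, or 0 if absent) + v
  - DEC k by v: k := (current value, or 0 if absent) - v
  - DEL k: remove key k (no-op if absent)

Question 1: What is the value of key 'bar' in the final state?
Track key 'bar' through all 11 events:
  event 1 (t=7: SET foo = 35): bar unchanged
  event 2 (t=16: INC baz by 8): bar unchanged
  event 3 (t=17: INC foo by 2): bar unchanged
  event 4 (t=23: INC foo by 8): bar unchanged
  event 5 (t=31: SET baz = 15): bar unchanged
  event 6 (t=39: INC bar by 6): bar (absent) -> 6
  event 7 (t=43: SET baz = 8): bar unchanged
  event 8 (t=51: INC foo by 12): bar unchanged
  event 9 (t=52: INC foo by 4): bar unchanged
  event 10 (t=54: INC bar by 11): bar 6 -> 17
  event 11 (t=64: SET baz = 19): bar unchanged
Final: bar = 17

Answer: 17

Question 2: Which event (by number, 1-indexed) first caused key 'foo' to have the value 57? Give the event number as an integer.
Looking for first event where foo becomes 57:
  event 1: foo = 35
  event 2: foo = 35
  event 3: foo = 37
  event 4: foo = 45
  event 5: foo = 45
  event 6: foo = 45
  event 7: foo = 45
  event 8: foo 45 -> 57  <-- first match

Answer: 8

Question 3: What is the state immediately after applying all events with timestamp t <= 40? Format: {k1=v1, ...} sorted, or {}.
Apply events with t <= 40 (6 events):
  after event 1 (t=7: SET foo = 35): {foo=35}
  after event 2 (t=16: INC baz by 8): {baz=8, foo=35}
  after event 3 (t=17: INC foo by 2): {baz=8, foo=37}
  after event 4 (t=23: INC foo by 8): {baz=8, foo=45}
  after event 5 (t=31: SET baz = 15): {baz=15, foo=45}
  after event 6 (t=39: INC bar by 6): {bar=6, baz=15, foo=45}

Answer: {bar=6, baz=15, foo=45}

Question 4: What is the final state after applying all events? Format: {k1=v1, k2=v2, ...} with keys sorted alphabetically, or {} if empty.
Answer: {bar=17, baz=19, foo=61}

Derivation:
  after event 1 (t=7: SET foo = 35): {foo=35}
  after event 2 (t=16: INC baz by 8): {baz=8, foo=35}
  after event 3 (t=17: INC foo by 2): {baz=8, foo=37}
  after event 4 (t=23: INC foo by 8): {baz=8, foo=45}
  after event 5 (t=31: SET baz = 15): {baz=15, foo=45}
  after event 6 (t=39: INC bar by 6): {bar=6, baz=15, foo=45}
  after event 7 (t=43: SET baz = 8): {bar=6, baz=8, foo=45}
  after event 8 (t=51: INC foo by 12): {bar=6, baz=8, foo=57}
  after event 9 (t=52: INC foo by 4): {bar=6, baz=8, foo=61}
  after event 10 (t=54: INC bar by 11): {bar=17, baz=8, foo=61}
  after event 11 (t=64: SET baz = 19): {bar=17, baz=19, foo=61}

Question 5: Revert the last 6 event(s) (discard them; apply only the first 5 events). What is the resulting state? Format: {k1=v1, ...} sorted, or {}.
Keep first 5 events (discard last 6):
  after event 1 (t=7: SET foo = 35): {foo=35}
  after event 2 (t=16: INC baz by 8): {baz=8, foo=35}
  after event 3 (t=17: INC foo by 2): {baz=8, foo=37}
  after event 4 (t=23: INC foo by 8): {baz=8, foo=45}
  after event 5 (t=31: SET baz = 15): {baz=15, foo=45}

Answer: {baz=15, foo=45}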